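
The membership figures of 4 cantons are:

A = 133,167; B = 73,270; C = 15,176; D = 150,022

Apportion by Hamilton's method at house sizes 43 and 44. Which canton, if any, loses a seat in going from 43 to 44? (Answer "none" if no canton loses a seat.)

B

At 43 seats: A 15, B 9, C 2, D 17.
At 44 seats: A 16, B 8, C 2, D 18.
B drops from 9 to 8.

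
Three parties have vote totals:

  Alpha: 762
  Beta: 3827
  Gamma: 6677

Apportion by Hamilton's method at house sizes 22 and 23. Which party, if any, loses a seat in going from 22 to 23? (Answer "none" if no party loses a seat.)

Alpha

At 22 seats: Alpha 2, Beta 7, Gamma 13.
At 23 seats: Alpha 1, Beta 8, Gamma 14.
Alpha drops from 2 to 1.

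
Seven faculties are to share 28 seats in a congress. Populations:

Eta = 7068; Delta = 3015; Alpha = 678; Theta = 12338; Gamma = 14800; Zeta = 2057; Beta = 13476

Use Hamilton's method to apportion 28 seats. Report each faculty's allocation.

Eta 4, Delta 2, Alpha 0, Theta 6, Gamma 8, Zeta 1, Beta 7

The standard divisor is 53432/28 ≈ 1908.286.
Standard quotas: Eta 3.7038, Delta 1.5800, Alpha 0.3553, Theta 6.4655, Gamma 7.7557, Zeta 1.0779, Beta 7.0618.
Lower quotas: Eta 3, Delta 1, Alpha 0, Theta 6, Gamma 7, Zeta 1, Beta 7 (sum 25, leaving 3 seats).
Remainders in descending order: Gamma 0.7557, Eta 0.7038, Delta 0.5800, Theta 0.4655, Alpha 0.3553, Zeta 0.0779, Beta 0.0618.
Largest remainders: Gamma, Eta, Delta receive the extra seats.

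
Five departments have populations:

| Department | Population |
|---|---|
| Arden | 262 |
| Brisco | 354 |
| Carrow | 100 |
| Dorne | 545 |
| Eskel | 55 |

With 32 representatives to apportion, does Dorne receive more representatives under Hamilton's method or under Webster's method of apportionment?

Hamilton: Arden 6, Brisco 9, Carrow 3, Dorne 13, Eskel 1.
Webster: Arden 6, Brisco 9, Carrow 2, Dorne 14, Eskel 1.
Dorne gets 13 under Hamilton and 14 under Webster.

Webster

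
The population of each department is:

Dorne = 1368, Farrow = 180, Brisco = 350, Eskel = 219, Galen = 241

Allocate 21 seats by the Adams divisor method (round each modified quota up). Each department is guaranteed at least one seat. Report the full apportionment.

Dorne 12, Farrow 2, Brisco 3, Eskel 2, Galen 2

Standard divisor 2358/21 ≈ 112.286; standard quotas: Dorne 12.183, Farrow 1.603, Brisco 3.117, Eskel 1.950, Galen 2.146.
Rounding up gives 13, 2, 4, 2, 3 = 24 seats, so the divisor must be adjusted.
With modified divisor 122: modified quotas Dorne 11.213, Farrow 1.475, Brisco 2.869, Eskel 1.795, Galen 1.975.
Rounding up: Dorne 12, Farrow 2, Brisco 3, Eskel 2, Galen 2 (total 21).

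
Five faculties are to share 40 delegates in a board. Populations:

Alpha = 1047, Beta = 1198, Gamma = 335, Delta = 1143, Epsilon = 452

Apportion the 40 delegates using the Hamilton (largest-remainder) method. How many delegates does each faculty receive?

The standard divisor is 4175/40 ≈ 104.375.
Standard quotas: Alpha 10.031, Beta 11.478, Gamma 3.210, Delta 10.951, Epsilon 4.331.
Lower quotas: Alpha 10, Beta 11, Gamma 3, Delta 10, Epsilon 4 (sum 38, leaving 2 seats).
Remainders in descending order: Delta 0.951, Beta 0.478, Epsilon 0.331, Gamma 0.210, Alpha 0.031.
Largest remainders: Delta, Beta receive the extra seats.

Alpha 10, Beta 12, Gamma 3, Delta 11, Epsilon 4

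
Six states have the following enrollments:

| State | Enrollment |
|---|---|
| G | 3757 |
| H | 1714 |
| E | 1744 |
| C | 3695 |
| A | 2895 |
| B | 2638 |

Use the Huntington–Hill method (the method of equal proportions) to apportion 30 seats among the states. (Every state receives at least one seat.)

G 7, H 3, E 3, C 7, A 5, B 5

With divisor 549: modified quotas G 6.843, H 3.122, E 3.177, C 6.730, A 5.273, B 4.805.
Geometric-mean thresholds: G √(6·7)=6.481, H √(3·4)=3.464, E √(3·4)=3.464, C √(6·7)=6.481, A √(5·6)=5.477, B √(4·5)=4.472.
Each quota rounded against its threshold gives G 7, H 3, E 3, C 7, A 5, B 5 (total 30).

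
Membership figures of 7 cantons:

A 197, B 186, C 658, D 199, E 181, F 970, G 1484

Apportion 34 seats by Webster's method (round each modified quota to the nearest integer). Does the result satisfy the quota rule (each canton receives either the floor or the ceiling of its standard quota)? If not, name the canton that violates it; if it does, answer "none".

Standard quotas: A 1.729, B 1.632, C 5.773, D 1.746, E 1.588, F 8.511, G 13.021.
Webster allocation: A 2, B 2, C 6, D 2, E 2, F 8, G 12.
G has quota 13.021 (lower 13, upper 14) but receives 12 — outside the quota interval.

G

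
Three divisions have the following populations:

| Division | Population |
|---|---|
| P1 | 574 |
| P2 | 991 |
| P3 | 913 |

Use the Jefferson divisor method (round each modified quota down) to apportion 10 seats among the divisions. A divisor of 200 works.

With modified divisor 200: modified quotas P1 2.870, P2 4.955, P3 4.565.
Rounding down: P1 2, P2 4, P3 4 (total 10).

P1=2; P2=4; P3=4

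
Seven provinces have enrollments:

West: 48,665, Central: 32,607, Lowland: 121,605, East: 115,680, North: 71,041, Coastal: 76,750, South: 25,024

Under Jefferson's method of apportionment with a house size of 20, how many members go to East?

5

Standard divisor 491372/20 ≈ 24568.6; standard quotas: West 1.981, Central 1.327, Lowland 4.950, East 4.708, North 2.892, Coastal 3.124, South 1.019.
Rounding down gives 1, 1, 4, 4, 2, 3, 1 = 16 seats, so the divisor must be adjusted.
With modified divisor 21700: modified quotas West 2.243, Central 1.503, Lowland 5.604, East 5.331, North 3.274, Coastal 3.537, South 1.153.
Rounding down: West 2, Central 1, Lowland 5, East 5, North 3, Coastal 3, South 1 (total 20).
East receives 5.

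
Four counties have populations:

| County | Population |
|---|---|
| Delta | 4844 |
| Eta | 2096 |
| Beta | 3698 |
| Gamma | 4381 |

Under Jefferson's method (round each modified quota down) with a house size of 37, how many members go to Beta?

9

Standard divisor 15019/37 ≈ 405.919; standard quotas: Delta 11.933, Eta 5.164, Beta 9.110, Gamma 10.793.
Rounding down gives 11, 5, 9, 10 = 35 seats, so the divisor must be adjusted.
With modified divisor 390: modified quotas Delta 12.421, Eta 5.374, Beta 9.482, Gamma 11.233.
Rounding down: Delta 12, Eta 5, Beta 9, Gamma 11 (total 37).
Beta receives 9.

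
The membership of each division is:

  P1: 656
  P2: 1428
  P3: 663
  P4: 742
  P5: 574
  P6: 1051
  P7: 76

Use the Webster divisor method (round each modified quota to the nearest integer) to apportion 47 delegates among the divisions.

P1: 6; P2: 13; P3: 6; P4: 7; P5: 5; P6: 9; P7: 1

Standard divisor 5190/47 ≈ 110.426; standard quotas: P1 5.941, P2 12.932, P3 6.004, P4 6.719, P5 5.198, P6 9.518, P7 0.688.
Rounding to the nearest integer gives 6, 13, 6, 7, 5, 10, 1 = 48 seats, so the divisor must be adjusted.
With modified divisor 112: modified quotas P1 5.857, P2 12.750, P3 5.920, P4 6.625, P5 5.125, P6 9.384, P7 0.679.
Rounding to the nearest integer: P1 6, P2 13, P3 6, P4 7, P5 5, P6 9, P7 1 (total 47).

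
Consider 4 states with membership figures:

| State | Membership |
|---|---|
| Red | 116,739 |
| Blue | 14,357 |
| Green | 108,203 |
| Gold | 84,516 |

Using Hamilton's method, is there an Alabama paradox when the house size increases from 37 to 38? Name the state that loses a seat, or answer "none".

Blue

At 37 seats: Red 13, Blue 2, Green 12, Gold 10.
At 38 seats: Red 14, Blue 1, Green 13, Gold 10.
Blue drops from 2 to 1.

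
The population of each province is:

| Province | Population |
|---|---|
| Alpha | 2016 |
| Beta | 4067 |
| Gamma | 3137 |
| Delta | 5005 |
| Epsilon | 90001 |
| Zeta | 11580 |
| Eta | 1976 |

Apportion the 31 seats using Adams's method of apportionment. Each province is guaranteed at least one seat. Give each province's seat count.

Alpha=1, Beta=1, Gamma=1, Delta=2, Epsilon=22, Zeta=3, Eta=1

Standard divisor 117782/31 ≈ 3799.419; standard quotas: Alpha 0.531, Beta 1.070, Gamma 0.826, Delta 1.317, Epsilon 23.688, Zeta 3.048, Eta 0.520.
Rounding up gives 1, 2, 1, 2, 24, 4, 1 = 35 seats, so the divisor must be adjusted.
With modified divisor 4200: modified quotas Alpha 0.480, Beta 0.968, Gamma 0.747, Delta 1.192, Epsilon 21.429, Zeta 2.757, Eta 0.470.
Rounding up: Alpha 1, Beta 1, Gamma 1, Delta 2, Epsilon 22, Zeta 3, Eta 1 (total 31).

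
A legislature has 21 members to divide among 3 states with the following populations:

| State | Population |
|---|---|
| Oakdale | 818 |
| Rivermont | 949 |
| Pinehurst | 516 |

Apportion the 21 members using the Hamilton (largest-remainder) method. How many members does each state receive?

Oakdale 7, Rivermont 9, Pinehurst 5

The standard divisor is 2283/21 ≈ 108.714.
Standard quotas: Oakdale 7.524, Rivermont 8.729, Pinehurst 4.746.
Lower quotas: Oakdale 7, Rivermont 8, Pinehurst 4 (sum 19, leaving 2 seats).
Remainders in descending order: Pinehurst 0.746, Rivermont 0.729, Oakdale 0.524.
The surplus seats go to Pinehurst, Rivermont.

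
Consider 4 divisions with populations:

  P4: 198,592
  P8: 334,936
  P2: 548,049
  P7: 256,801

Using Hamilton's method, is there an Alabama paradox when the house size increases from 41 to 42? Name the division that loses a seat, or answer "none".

At 41 seats: P4 6, P8 10, P2 17, P7 8.
At 42 seats: P4 6, P8 11, P2 17, P7 8.
No division's allocation decreased.

none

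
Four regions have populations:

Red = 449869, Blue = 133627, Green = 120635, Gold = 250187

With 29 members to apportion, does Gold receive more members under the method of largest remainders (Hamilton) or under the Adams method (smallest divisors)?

Adams

Hamilton: Red 14, Blue 4, Green 4, Gold 7.
Adams: Red 13, Blue 4, Green 4, Gold 8.
Gold gets 7 under Hamilton and 8 under Adams.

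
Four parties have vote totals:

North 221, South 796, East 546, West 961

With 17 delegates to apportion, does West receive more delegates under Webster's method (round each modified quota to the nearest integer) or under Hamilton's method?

Webster: North 1, South 5, East 4, West 7.
Hamilton: North 2, South 5, East 4, West 6.
West gets 7 under Webster and 6 under Hamilton.

Webster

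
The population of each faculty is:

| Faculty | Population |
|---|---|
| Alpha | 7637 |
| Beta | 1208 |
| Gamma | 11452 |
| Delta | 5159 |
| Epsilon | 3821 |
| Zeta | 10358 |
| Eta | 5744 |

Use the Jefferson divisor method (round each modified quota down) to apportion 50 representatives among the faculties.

Alpha 8, Beta 1, Gamma 13, Delta 6, Epsilon 4, Zeta 12, Eta 6

Standard divisor 45379/50 ≈ 907.58; standard quotas: Alpha 8.415, Beta 1.331, Gamma 12.618, Delta 5.684, Epsilon 4.210, Zeta 11.413, Eta 6.329.
Rounding down gives 8, 1, 12, 5, 4, 11, 6 = 47 seats, so the divisor must be adjusted.
With modified divisor 854: modified quotas Alpha 8.943, Beta 1.415, Gamma 13.410, Delta 6.041, Epsilon 4.474, Zeta 12.129, Eta 6.726.
Rounding down: Alpha 8, Beta 1, Gamma 13, Delta 6, Epsilon 4, Zeta 12, Eta 6 (total 50).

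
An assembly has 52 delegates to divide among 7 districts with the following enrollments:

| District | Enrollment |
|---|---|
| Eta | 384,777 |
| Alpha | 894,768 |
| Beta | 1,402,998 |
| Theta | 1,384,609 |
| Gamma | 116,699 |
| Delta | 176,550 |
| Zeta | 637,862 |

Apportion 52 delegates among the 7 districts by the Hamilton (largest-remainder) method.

Standard divisor: 4998263 ÷ 52 ≈ 96120.442.
Standard quotas: Eta 4.0031, Alpha 9.3088, Beta 14.5962, Theta 14.4049, Gamma 1.2141, Delta 1.8368, Zeta 6.6361.
Lower quotas: Eta 4, Alpha 9, Beta 14, Theta 14, Gamma 1, Delta 1, Zeta 6 (sum 49, leaving 3 seats).
Remainders in descending order: Delta 0.8368, Zeta 0.6361, Beta 0.5962, Theta 0.4049, Alpha 0.3088, Gamma 0.2141, Eta 0.0031.
Largest remainders: Delta, Zeta, Beta receive the extra seats.

Eta 4, Alpha 9, Beta 15, Theta 14, Gamma 1, Delta 2, Zeta 7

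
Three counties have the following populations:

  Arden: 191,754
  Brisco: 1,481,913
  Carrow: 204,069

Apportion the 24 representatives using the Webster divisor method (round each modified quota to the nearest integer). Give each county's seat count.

Standard divisor 1877736/24 ≈ 78239; standard quotas: Arden 2.451, Brisco 18.941, Carrow 2.608.
Rounding to the nearest integer gives Arden 2, Brisco 19, Carrow 3 — total 24, matching the house size, so no adjustment is needed.

Arden: 2; Brisco: 19; Carrow: 3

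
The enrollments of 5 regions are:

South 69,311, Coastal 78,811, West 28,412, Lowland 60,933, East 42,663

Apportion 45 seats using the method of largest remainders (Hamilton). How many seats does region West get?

4

Standard divisor: 280130 ÷ 45 ≈ 6225.111.
Standard quotas: South 11.1341, Coastal 12.6602, West 4.5641, Lowland 9.7883, East 6.8534.
Lower quotas: South 11, Coastal 12, West 4, Lowland 9, East 6 (sum 42, leaving 3 seats).
Remainders in descending order: East 0.8534, Lowland 0.7883, Coastal 0.6602, West 0.5641, South 0.1341.
The surplus seats go to East, Lowland, Coastal.
West receives 4.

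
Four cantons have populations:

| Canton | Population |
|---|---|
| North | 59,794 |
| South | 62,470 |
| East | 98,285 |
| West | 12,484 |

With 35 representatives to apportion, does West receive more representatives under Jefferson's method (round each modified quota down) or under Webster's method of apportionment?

Webster

Jefferson: North 9, South 10, East 15, West 1.
Webster: North 9, South 9, East 15, West 2.
West gets 1 under Jefferson and 2 under Webster.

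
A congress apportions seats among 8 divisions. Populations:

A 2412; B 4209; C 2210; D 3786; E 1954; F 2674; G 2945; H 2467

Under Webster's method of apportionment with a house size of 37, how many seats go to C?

4

Standard divisor 22657/37 ≈ 612.351; standard quotas: A 3.939, B 6.874, C 3.609, D 6.183, E 3.191, F 4.367, G 4.809, H 4.029.
Rounding to the nearest integer gives A 4, B 7, C 4, D 6, E 3, F 4, G 5, H 4 — total 37, matching the house size, so no adjustment is needed.
C receives 4.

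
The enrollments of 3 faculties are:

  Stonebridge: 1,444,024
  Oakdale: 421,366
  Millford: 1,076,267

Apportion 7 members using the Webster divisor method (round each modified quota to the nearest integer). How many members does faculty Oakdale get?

1

Standard divisor 2941657/7 ≈ 420236.714; standard quotas: Stonebridge 3.436, Oakdale 1.003, Millford 2.561.
Rounding to the nearest integer gives Stonebridge 3, Oakdale 1, Millford 3 — total 7, matching the house size, so no adjustment is needed.
Oakdale receives 1.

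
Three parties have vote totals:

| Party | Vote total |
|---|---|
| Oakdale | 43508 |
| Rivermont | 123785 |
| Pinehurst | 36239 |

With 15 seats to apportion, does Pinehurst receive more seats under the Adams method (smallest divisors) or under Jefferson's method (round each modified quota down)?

Adams

Adams: Oakdale 3, Rivermont 9, Pinehurst 3.
Jefferson: Oakdale 3, Rivermont 10, Pinehurst 2.
Pinehurst gets 3 under Adams and 2 under Jefferson.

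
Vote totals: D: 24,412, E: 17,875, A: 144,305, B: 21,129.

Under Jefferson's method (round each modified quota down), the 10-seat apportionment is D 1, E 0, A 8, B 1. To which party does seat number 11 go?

E

Priority for the next seat is population ÷ (current seats + 1).
Priorities: D 12206.000, E 17875.000, A 16033.889, B 10564.500.
Highest priority: E.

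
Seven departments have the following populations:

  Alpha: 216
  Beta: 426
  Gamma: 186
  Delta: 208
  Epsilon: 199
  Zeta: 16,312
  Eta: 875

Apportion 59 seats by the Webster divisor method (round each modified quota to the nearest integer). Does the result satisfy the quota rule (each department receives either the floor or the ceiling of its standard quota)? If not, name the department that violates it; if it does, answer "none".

Standard quotas: Alpha 0.692, Beta 1.364, Gamma 0.596, Delta 0.666, Epsilon 0.637, Zeta 52.242, Eta 2.802.
Webster allocation: Alpha 1, Beta 1, Gamma 1, Delta 1, Epsilon 1, Zeta 51, Eta 3.
Zeta has quota 52.242 (lower 52, upper 53) but receives 51 — outside the quota interval.

Zeta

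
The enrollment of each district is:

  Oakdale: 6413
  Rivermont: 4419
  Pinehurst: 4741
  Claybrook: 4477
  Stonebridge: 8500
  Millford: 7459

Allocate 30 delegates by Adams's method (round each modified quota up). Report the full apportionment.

Oakdale 5; Rivermont 4; Pinehurst 4; Claybrook 4; Stonebridge 7; Millford 6

Standard divisor 36009/30 ≈ 1200.3; standard quotas: Oakdale 5.343, Rivermont 3.682, Pinehurst 3.950, Claybrook 3.730, Stonebridge 7.082, Millford 6.214.
Rounding up gives 6, 4, 4, 4, 8, 7 = 33 seats, so the divisor must be adjusted.
With modified divisor 1300: modified quotas Oakdale 4.933, Rivermont 3.399, Pinehurst 3.647, Claybrook 3.444, Stonebridge 6.538, Millford 5.738.
Rounding up: Oakdale 5, Rivermont 4, Pinehurst 4, Claybrook 4, Stonebridge 7, Millford 6 (total 30).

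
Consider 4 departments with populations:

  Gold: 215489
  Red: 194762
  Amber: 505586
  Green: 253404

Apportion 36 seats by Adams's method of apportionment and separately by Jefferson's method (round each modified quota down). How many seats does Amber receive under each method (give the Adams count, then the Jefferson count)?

Adams: Gold 7, Red 6, Amber 15, Green 8.
Jefferson: Gold 6, Red 6, Amber 16, Green 8.
Amber gets 15 under Adams and 16 under Jefferson.

15 and 16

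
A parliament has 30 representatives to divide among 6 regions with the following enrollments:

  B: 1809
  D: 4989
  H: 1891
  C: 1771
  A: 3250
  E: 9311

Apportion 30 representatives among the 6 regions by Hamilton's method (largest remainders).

B 2, D 7, H 3, C 2, A 4, E 12

The standard divisor is 23021/30 ≈ 767.367.
Standard quotas: B 2.3574, D 6.5015, H 2.4643, C 2.3079, A 4.2353, E 12.1337.
Lower quotas: B 2, D 6, H 2, C 2, A 4, E 12 (sum 28, leaving 2 seats).
Remainders in descending order: D 0.5015, H 0.4643, B 0.3574, C 0.3079, A 0.2353, E 0.1337.
The surplus seats go to D, H.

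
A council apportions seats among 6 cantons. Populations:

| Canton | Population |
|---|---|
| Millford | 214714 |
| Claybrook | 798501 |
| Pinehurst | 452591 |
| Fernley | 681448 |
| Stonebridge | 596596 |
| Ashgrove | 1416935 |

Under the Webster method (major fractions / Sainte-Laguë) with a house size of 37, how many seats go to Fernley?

Standard divisor 4160785/37 ≈ 112453.649; standard quotas: Millford 1.909, Claybrook 7.101, Pinehurst 4.025, Fernley 6.060, Stonebridge 5.305, Ashgrove 12.600.
Rounding to the nearest integer gives Millford 2, Claybrook 7, Pinehurst 4, Fernley 6, Stonebridge 5, Ashgrove 13 — total 37, matching the house size, so no adjustment is needed.
Fernley receives 6.

6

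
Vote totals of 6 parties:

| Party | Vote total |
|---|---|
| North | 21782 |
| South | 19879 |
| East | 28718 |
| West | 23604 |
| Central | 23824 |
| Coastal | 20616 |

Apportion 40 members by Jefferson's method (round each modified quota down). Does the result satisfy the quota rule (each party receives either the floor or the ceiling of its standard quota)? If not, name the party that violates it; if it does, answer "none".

Standard quotas: North 6.294, South 5.744, East 8.299, West 6.821, Central 6.884, Coastal 5.957.
Jefferson allocation: North 6, South 6, East 8, West 7, Central 7, Coastal 6.
Every allocation lies between the lower and upper quota.

none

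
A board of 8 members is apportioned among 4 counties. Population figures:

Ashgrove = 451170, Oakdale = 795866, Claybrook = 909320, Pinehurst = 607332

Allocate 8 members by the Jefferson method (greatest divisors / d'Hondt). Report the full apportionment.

Ashgrove 1, Oakdale 2, Claybrook 3, Pinehurst 2

Standard divisor 2763688/8 ≈ 345461; standard quotas: Ashgrove 1.306, Oakdale 2.304, Claybrook 2.632, Pinehurst 1.758.
Rounding down gives 1, 2, 2, 1 = 6 seats, so the divisor must be adjusted.
With modified divisor 284200: modified quotas Ashgrove 1.588, Oakdale 2.800, Claybrook 3.200, Pinehurst 2.137.
Rounding down: Ashgrove 1, Oakdale 2, Claybrook 3, Pinehurst 2 (total 8).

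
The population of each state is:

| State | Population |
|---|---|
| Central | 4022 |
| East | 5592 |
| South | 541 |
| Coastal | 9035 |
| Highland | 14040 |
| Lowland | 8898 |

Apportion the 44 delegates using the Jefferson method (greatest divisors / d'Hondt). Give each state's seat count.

Central 4, East 6, South 0, Coastal 10, Highland 15, Lowland 9

Standard divisor 42128/44 ≈ 957.455; standard quotas: Central 4.201, East 5.840, South 0.565, Coastal 9.436, Highland 14.664, Lowland 9.293.
Rounding down gives 4, 5, 0, 9, 14, 9 = 41 seats, so the divisor must be adjusted.
With modified divisor 900: modified quotas Central 4.469, East 6.213, South 0.601, Coastal 10.039, Highland 15.600, Lowland 9.887.
Rounding down: Central 4, East 6, South 0, Coastal 10, Highland 15, Lowland 9 (total 44).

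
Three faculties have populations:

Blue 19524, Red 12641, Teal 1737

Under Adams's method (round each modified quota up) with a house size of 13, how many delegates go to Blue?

Standard divisor 33902/13 ≈ 2607.846; standard quotas: Blue 7.487, Red 4.847, Teal 0.666.
Rounding up gives 8, 5, 1 = 14 seats, so the divisor must be adjusted.
With modified divisor 3000: modified quotas Blue 6.508, Red 4.214, Teal 0.579.
Rounding up: Blue 7, Red 5, Teal 1 (total 13).
Blue receives 7.

7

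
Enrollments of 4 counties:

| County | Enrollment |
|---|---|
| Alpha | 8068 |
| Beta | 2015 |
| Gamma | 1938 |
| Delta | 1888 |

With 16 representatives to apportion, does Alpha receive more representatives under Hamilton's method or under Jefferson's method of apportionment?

Jefferson

Hamilton: Alpha 9, Beta 3, Gamma 2, Delta 2.
Jefferson: Alpha 10, Beta 2, Gamma 2, Delta 2.
Alpha gets 9 under Hamilton and 10 under Jefferson.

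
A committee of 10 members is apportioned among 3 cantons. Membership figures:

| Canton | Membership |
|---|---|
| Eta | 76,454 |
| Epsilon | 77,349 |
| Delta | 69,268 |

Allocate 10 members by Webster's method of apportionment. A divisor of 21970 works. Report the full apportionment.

Eta=3, Epsilon=4, Delta=3

With modified divisor 21970: modified quotas Eta 3.480, Epsilon 3.521, Delta 3.153.
Rounding to the nearest integer: Eta 3, Epsilon 4, Delta 3 (total 10).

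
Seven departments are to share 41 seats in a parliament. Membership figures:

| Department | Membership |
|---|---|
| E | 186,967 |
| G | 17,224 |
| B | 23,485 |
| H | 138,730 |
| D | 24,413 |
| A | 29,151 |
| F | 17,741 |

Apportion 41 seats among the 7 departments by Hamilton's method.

E=17, G=2, B=2, H=13, D=2, A=3, F=2

Standard divisor: 437711 ÷ 41 ≈ 10675.878.
Standard quotas: E 17.5130, G 1.6134, B 2.1998, H 12.9947, D 2.2867, A 2.7305, F 1.6618.
Lower quotas: E 17, G 1, B 2, H 12, D 2, A 2, F 1 (sum 37, leaving 4 seats).
Remainders in descending order: H 0.9947, A 0.7305, F 0.6618, G 0.6134, E 0.5130, D 0.2867, B 0.1998.
The surplus seats go to H, A, F, G.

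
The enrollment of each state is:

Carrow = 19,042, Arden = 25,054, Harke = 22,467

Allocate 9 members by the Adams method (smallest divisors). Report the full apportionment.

Standard divisor 66563/9 ≈ 7395.889; standard quotas: Carrow 2.575, Arden 3.388, Harke 3.038.
Rounding up gives 3, 4, 4 = 11 seats, so the divisor must be adjusted.
With modified divisor 8900: modified quotas Carrow 2.140, Arden 2.815, Harke 2.524.
Rounding up: Carrow 3, Arden 3, Harke 3 (total 9).

Carrow 3, Arden 3, Harke 3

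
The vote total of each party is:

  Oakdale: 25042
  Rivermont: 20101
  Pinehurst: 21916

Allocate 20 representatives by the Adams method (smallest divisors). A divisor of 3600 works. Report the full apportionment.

With modified divisor 3600: modified quotas Oakdale 6.956, Rivermont 5.584, Pinehurst 6.088.
Rounding up: Oakdale 7, Rivermont 6, Pinehurst 7 (total 20).

Oakdale 7, Rivermont 6, Pinehurst 7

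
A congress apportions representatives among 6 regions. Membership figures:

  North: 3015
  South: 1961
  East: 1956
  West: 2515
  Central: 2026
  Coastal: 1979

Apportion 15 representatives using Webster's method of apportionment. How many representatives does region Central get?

Standard divisor 13452/15 ≈ 896.8; standard quotas: North 3.362, South 2.187, East 2.181, West 2.804, Central 2.259, Coastal 2.207.
Rounding to the nearest integer gives 3, 2, 2, 3, 2, 2 = 14 seats, so the divisor must be adjusted.
With modified divisor 840: modified quotas North 3.589, South 2.335, East 2.329, West 2.994, Central 2.412, Coastal 2.356.
Rounding to the nearest integer: North 4, South 2, East 2, West 3, Central 2, Coastal 2 (total 15).
Central receives 2.

2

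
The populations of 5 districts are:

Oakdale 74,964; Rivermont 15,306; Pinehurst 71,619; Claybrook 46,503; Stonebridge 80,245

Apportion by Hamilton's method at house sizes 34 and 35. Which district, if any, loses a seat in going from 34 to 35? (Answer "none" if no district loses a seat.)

Claybrook

At 34 seats: Oakdale 9, Rivermont 2, Pinehurst 8, Claybrook 6, Stonebridge 9.
At 35 seats: Oakdale 9, Rivermont 2, Pinehurst 9, Claybrook 5, Stonebridge 10.
Claybrook drops from 6 to 5.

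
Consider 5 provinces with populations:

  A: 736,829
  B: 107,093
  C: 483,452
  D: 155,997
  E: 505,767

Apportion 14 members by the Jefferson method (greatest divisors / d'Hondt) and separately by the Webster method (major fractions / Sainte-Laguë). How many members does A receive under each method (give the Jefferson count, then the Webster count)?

Jefferson: A 6, B 0, C 3, D 1, E 4.
Webster: A 5, B 1, C 3, D 1, E 4.
A gets 6 under Jefferson and 5 under Webster.

6 and 5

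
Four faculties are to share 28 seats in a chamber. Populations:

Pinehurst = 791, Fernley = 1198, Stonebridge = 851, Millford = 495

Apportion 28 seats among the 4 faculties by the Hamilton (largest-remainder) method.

Pinehurst 7, Fernley 10, Stonebridge 7, Millford 4

Standard divisor: 3335 ÷ 28 ≈ 119.107.
Standard quotas: Pinehurst 6.641, Fernley 10.058, Stonebridge 7.145, Millford 4.156.
Lower quotas: Pinehurst 6, Fernley 10, Stonebridge 7, Millford 4 (sum 27, leaving 1 seat).
Remainders in descending order: Pinehurst 0.641, Millford 0.156, Stonebridge 0.145, Fernley 0.058.
Largest remainder: Pinehurst receives the extra seat.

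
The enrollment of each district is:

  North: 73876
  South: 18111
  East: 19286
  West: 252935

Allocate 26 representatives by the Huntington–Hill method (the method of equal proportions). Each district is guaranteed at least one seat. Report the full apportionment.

North 5, South 1, East 1, West 19

With divisor 13657: modified quotas North 5.409, South 1.326, East 1.412, West 18.521.
Geometric-mean thresholds: North √(5·6)=5.477, South √(1·2)=1.414, East √(1·2)=1.414, West √(18·19)=18.493.
Each quota rounded against its threshold gives North 5, South 1, East 1, West 19 (total 26).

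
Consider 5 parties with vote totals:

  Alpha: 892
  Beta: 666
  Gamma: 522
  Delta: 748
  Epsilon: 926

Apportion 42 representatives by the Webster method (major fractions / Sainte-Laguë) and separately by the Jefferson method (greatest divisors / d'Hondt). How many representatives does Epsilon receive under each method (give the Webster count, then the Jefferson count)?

10 and 11

Webster: Alpha 10, Beta 8, Gamma 6, Delta 8, Epsilon 10.
Jefferson: Alpha 10, Beta 7, Gamma 6, Delta 8, Epsilon 11.
Epsilon gets 10 under Webster and 11 under Jefferson.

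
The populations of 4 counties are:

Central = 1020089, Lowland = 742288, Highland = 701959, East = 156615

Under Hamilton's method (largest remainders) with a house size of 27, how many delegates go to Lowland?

The standard divisor is 2620951/27 ≈ 97072.259.
Standard quotas: Central 10.5086, Lowland 7.6468, Highland 7.2313, East 1.6134.
Lower quotas: Central 10, Lowland 7, Highland 7, East 1 (sum 25, leaving 2 seats).
Remainders in descending order: Lowland 0.6468, East 0.6134, Central 0.5086, Highland 0.2313.
The surplus seats go to Lowland, East.
Lowland receives 8.

8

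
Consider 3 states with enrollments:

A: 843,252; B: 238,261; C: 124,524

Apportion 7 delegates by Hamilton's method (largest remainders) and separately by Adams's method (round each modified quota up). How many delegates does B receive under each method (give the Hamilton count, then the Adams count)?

Hamilton: A 5, B 1, C 1.
Adams: A 4, B 2, C 1.
B gets 1 under Hamilton and 2 under Adams.

1 and 2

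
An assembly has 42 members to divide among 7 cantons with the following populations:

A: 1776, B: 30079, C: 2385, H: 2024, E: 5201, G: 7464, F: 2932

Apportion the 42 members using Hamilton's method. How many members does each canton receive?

The standard divisor is 51861/42 ≈ 1234.786.
Standard quotas: A 1.4383, B 24.3597, C 1.9315, H 1.6392, E 4.2121, G 6.0448, F 2.3745.
Lower quotas: A 1, B 24, C 1, H 1, E 4, G 6, F 2 (sum 39, leaving 3 seats).
Remainders in descending order: C 0.9315, H 0.6392, A 0.4383, F 0.3745, B 0.3597, E 0.2121, G 0.0448.
The surplus seats go to C, H, A.

A 2, B 24, C 2, H 2, E 4, G 6, F 2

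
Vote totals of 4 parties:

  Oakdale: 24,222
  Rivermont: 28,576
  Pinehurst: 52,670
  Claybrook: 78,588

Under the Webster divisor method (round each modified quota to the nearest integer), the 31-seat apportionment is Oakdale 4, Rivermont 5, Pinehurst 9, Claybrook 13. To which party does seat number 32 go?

Claybrook

Priority for the next seat is population ÷ (current seats + 0.5).
Priorities: Oakdale 5382.667, Rivermont 5195.636, Pinehurst 5544.211, Claybrook 5821.333.
Highest priority: Claybrook.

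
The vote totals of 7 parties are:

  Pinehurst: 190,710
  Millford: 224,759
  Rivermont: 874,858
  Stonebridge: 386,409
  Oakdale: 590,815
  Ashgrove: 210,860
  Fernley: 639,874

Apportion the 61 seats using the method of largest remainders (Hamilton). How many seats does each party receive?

Total 3118285; standard divisor 3118285/61 ≈ 51119.426.
Standard quotas: Pinehurst 3.7307, Millford 4.3967, Rivermont 17.1140, Stonebridge 7.5589, Oakdale 11.5575, Ashgrove 4.1249, Fernley 12.5172.
Lower quotas: Pinehurst 3, Millford 4, Rivermont 17, Stonebridge 7, Oakdale 11, Ashgrove 4, Fernley 12 (sum 58, leaving 3 seats).
Remainders in descending order: Pinehurst 0.7307, Stonebridge 0.5589, Oakdale 0.5575, Fernley 0.5172, Millford 0.3967, Ashgrove 0.1249, Rivermont 0.1140.
The surplus seats go to Pinehurst, Stonebridge, Oakdale.

Pinehurst: 4, Millford: 4, Rivermont: 17, Stonebridge: 8, Oakdale: 12, Ashgrove: 4, Fernley: 12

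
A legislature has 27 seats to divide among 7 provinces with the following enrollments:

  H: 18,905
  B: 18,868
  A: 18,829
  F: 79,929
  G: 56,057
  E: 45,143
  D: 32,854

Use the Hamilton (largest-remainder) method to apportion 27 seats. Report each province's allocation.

H 2; B 2; A 2; F 8; G 6; E 4; D 3

Standard divisor: 270585 ÷ 27 ≈ 10021.667.
Standard quotas: H 1.8864, B 1.8827, A 1.8788, F 7.9756, G 5.5936, E 4.5045, D 3.2783.
Lower quotas: H 1, B 1, A 1, F 7, G 5, E 4, D 3 (sum 22, leaving 5 seats).
Remainders in descending order: F 0.9756, H 0.8864, B 0.8827, A 0.8788, G 0.5936, E 0.5045, D 0.2783.
The surplus seats go to F, H, B, A, G.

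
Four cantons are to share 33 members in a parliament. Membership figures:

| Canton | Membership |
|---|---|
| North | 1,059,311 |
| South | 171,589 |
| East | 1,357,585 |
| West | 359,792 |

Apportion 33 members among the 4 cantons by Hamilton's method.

North: 12; South: 2; East: 15; West: 4

The standard divisor is 2948277/33 ≈ 89341.727.
Standard quotas: North 11.8568, South 1.9206, East 15.1954, West 4.0271.
Lower quotas: North 11, South 1, East 15, West 4 (sum 31, leaving 2 seats).
Remainders in descending order: South 0.9206, North 0.8568, East 0.1954, West 0.0271.
Largest remainders: South, North receive the extra seats.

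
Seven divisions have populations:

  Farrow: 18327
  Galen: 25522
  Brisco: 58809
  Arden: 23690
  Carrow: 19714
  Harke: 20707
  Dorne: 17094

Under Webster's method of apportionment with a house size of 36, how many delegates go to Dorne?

Standard divisor 183863/36 ≈ 5107.306; standard quotas: Farrow 3.588, Galen 4.997, Brisco 11.515, Arden 4.638, Carrow 3.860, Harke 4.054, Dorne 3.347.
Rounding to the nearest integer gives 4, 5, 12, 5, 4, 4, 3 = 37 seats, so the divisor must be adjusted.
With modified divisor 5200: modified quotas Farrow 3.524, Galen 4.908, Brisco 11.309, Arden 4.556, Carrow 3.791, Harke 3.982, Dorne 3.287.
Rounding to the nearest integer: Farrow 4, Galen 5, Brisco 11, Arden 5, Carrow 4, Harke 4, Dorne 3 (total 36).
Dorne receives 3.

3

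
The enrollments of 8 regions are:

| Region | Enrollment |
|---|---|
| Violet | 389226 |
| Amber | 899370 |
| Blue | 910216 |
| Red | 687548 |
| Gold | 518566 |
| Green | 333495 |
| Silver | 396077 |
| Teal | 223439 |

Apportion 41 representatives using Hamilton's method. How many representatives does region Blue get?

Total 4357937; standard divisor 4357937/41 ≈ 106291.146.
Standard quotas: Violet 3.6619, Amber 8.4614, Blue 8.5634, Red 6.4685, Gold 4.8787, Green 3.1376, Silver 3.7263, Teal 2.1021.
Lower quotas: Violet 3, Amber 8, Blue 8, Red 6, Gold 4, Green 3, Silver 3, Teal 2 (sum 37, leaving 4 seats).
Remainders in descending order: Gold 0.8787, Silver 0.7263, Violet 0.6619, Blue 0.5634, Red 0.4685, Amber 0.4614, Green 0.1376, Teal 0.1021.
The surplus seats go to Gold, Silver, Violet, Blue.
Blue receives 9.

9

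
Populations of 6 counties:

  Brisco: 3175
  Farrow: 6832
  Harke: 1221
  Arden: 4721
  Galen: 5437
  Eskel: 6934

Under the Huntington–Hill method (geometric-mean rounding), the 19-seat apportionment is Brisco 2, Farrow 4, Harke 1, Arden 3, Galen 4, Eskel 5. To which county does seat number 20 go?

Priority for the next seat is population ÷ (√(s·(s+1))).
Priorities: Brisco 1296.188, Farrow 1527.682, Harke 863.377, Arden 1362.835, Galen 1215.750, Eskel 1265.969.
Highest priority: Farrow.

Farrow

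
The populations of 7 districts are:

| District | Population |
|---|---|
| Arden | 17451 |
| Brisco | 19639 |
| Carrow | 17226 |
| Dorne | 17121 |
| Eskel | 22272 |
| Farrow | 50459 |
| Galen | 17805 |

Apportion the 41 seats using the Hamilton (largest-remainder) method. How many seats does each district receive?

The standard divisor is 161973/41 ≈ 3950.561.
Standard quotas: Arden 4.4173, Brisco 4.9712, Carrow 4.3604, Dorne 4.3338, Eskel 5.6377, Farrow 12.7726, Galen 4.5070.
Lower quotas: Arden 4, Brisco 4, Carrow 4, Dorne 4, Eskel 5, Farrow 12, Galen 4 (sum 37, leaving 4 seats).
Remainders in descending order: Brisco 0.9712, Farrow 0.7726, Eskel 0.6377, Galen 0.5070, Arden 0.4173, Carrow 0.3604, Dorne 0.3338.
Largest remainders: Brisco, Farrow, Eskel, Galen receive the extra seats.

Arden 4; Brisco 5; Carrow 4; Dorne 4; Eskel 6; Farrow 13; Galen 5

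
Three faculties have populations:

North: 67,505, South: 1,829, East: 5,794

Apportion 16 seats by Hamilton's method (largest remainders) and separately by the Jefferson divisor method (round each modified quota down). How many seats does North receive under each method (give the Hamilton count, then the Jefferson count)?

14 and 15

Hamilton: North 14, South 1, East 1.
Jefferson: North 15, South 0, East 1.
North gets 14 under Hamilton and 15 under Jefferson.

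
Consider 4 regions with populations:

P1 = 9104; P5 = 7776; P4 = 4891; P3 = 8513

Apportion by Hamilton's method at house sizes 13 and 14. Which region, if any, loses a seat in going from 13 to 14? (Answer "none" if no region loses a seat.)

At 13 seats: P1 4, P5 3, P4 2, P3 4.
At 14 seats: P1 4, P5 4, P4 2, P3 4.
No region's allocation decreased.

none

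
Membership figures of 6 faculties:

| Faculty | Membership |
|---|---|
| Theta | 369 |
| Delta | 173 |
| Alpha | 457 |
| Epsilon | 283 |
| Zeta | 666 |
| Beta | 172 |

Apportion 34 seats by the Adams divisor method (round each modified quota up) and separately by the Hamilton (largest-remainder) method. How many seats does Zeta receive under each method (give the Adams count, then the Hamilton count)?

Adams: Theta 6, Delta 3, Alpha 7, Epsilon 5, Zeta 10, Beta 3.
Hamilton: Theta 6, Delta 3, Alpha 7, Epsilon 4, Zeta 11, Beta 3.
Zeta gets 10 under Adams and 11 under Hamilton.

10 and 11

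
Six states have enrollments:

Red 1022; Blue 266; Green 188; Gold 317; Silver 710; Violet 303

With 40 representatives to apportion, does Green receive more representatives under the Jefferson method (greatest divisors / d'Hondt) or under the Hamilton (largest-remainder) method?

Jefferson: Red 15, Blue 4, Green 2, Gold 4, Silver 11, Violet 4.
Hamilton: Red 15, Blue 4, Green 3, Gold 4, Silver 10, Violet 4.
Green gets 2 under Jefferson and 3 under Hamilton.

Hamilton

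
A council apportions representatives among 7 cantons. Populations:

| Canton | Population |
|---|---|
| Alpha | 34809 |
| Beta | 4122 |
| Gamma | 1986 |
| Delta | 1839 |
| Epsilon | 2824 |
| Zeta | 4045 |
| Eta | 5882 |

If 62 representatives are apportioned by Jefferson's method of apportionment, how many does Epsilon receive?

3

Standard divisor 55507/62 ≈ 895.274; standard quotas: Alpha 38.881, Beta 4.604, Gamma 2.218, Delta 2.054, Epsilon 3.154, Zeta 4.518, Eta 6.570.
Rounding down gives 38, 4, 2, 2, 3, 4, 6 = 59 seats, so the divisor must be adjusted.
With modified divisor 845: modified quotas Alpha 41.194, Beta 4.878, Gamma 2.350, Delta 2.176, Epsilon 3.342, Zeta 4.787, Eta 6.961.
Rounding down: Alpha 41, Beta 4, Gamma 2, Delta 2, Epsilon 3, Zeta 4, Eta 6 (total 62).
Epsilon receives 3.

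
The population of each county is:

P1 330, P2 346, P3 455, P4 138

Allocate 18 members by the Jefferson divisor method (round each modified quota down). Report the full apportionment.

Standard divisor 1269/18 ≈ 70.5; standard quotas: P1 4.681, P2 4.908, P3 6.454, P4 1.957.
Rounding down gives 4, 4, 6, 1 = 15 seats, so the divisor must be adjusted.
With modified divisor 65.5: modified quotas P1 5.038, P2 5.282, P3 6.947, P4 2.107.
Rounding down: P1 5, P2 5, P3 6, P4 2 (total 18).

P1=5, P2=5, P3=6, P4=2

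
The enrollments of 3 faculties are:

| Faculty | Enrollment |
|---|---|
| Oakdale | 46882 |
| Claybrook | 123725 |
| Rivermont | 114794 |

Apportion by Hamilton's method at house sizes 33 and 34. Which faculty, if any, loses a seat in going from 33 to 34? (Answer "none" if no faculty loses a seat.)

At 33 seats: Oakdale 6, Claybrook 14, Rivermont 13.
At 34 seats: Oakdale 5, Claybrook 15, Rivermont 14.
Oakdale drops from 6 to 5.

Oakdale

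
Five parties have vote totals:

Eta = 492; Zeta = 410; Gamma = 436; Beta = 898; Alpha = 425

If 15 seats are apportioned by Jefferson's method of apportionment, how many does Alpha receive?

2

Standard divisor 2661/15 ≈ 177.4; standard quotas: Eta 2.773, Zeta 2.311, Gamma 2.458, Beta 5.062, Alpha 2.396.
Rounding down gives 2, 2, 2, 5, 2 = 13 seats, so the divisor must be adjusted.
With modified divisor 148: modified quotas Eta 3.324, Zeta 2.770, Gamma 2.946, Beta 6.068, Alpha 2.872.
Rounding down: Eta 3, Zeta 2, Gamma 2, Beta 6, Alpha 2 (total 15).
Alpha receives 2.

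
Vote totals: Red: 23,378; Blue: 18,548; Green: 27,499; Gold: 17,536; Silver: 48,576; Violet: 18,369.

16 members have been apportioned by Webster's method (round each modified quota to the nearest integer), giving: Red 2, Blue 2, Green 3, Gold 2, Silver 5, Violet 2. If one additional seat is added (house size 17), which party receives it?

Red

Priority for the next seat is population ÷ (current seats + 0.5).
Priorities: Red 9351.200, Blue 7419.200, Green 7856.857, Gold 7014.400, Silver 8832.000, Violet 7347.600.
Highest priority: Red.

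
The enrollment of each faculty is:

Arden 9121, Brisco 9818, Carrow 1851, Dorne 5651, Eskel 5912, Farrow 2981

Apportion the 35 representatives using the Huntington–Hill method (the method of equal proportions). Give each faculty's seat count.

With divisor 1033: modified quotas Arden 8.830, Brisco 9.504, Carrow 1.792, Dorne 5.470, Eskel 5.723, Farrow 2.886.
Geometric-mean thresholds: Arden √(8·9)=8.485, Brisco √(9·10)=9.487, Carrow √(1·2)=1.414, Dorne √(5·6)=5.477, Eskel √(5·6)=5.477, Farrow √(2·3)=2.449.
Each quota rounded against its threshold gives Arden 9, Brisco 10, Carrow 2, Dorne 5, Eskel 6, Farrow 3 (total 35).

Arden 9; Brisco 10; Carrow 2; Dorne 5; Eskel 6; Farrow 3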